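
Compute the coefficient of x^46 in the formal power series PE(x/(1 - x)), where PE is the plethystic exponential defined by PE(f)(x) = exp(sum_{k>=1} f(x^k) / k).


For f(x) = x/(1 - x) we have
sum_{k>=1} f(x^k) / k = sum_{k>=1} (1/k) * x^k / (1 - x^k) = sum_{k, m >= 1} x^(k m) / k,
which after exponentiating simplifies to
PE(x/(1 - x)) = prod_{k>=1} 1 / (1 - x^k).
This is the generating function for the partition function p(n), so the coefficient of x^46 is p(46).
Computing p(46) by dynamic programming over parts 1, 2, ..., 46: p(46) = 105558.

105558


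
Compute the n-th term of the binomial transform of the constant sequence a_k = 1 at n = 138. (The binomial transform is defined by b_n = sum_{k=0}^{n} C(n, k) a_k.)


With a_k = 1 for all k, b_n = sum_{k=0}^{n} C(n, k) = 2^n by the binomial theorem.
For n = 138: 2^138 = 348449143727040986586495598010130648530944.

348449143727040986586495598010130648530944


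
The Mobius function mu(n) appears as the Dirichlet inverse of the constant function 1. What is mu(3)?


3 = 3 (all distinct primes).
mu(3) = (-1)^1 = -1

-1


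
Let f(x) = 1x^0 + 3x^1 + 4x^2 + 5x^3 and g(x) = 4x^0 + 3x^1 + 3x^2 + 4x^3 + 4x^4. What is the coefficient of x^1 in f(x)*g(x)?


Cauchy product at x^1:
1*3 + 3*4
= 15

15


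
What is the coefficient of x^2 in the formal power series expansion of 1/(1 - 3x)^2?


The general identity 1/(1 - c x)^r = sum_{k>=0} c^k C(k + r - 1, r - 1) x^k follows by substituting y = c x into 1/(1 - y)^r = sum_{k>=0} C(k + r - 1, r - 1) y^k.
For c = 3, r = 2, k = 2:
3^2 * C(3, 1) = 9 * 3 = 27.

27


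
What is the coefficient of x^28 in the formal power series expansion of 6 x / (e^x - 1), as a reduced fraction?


The exponential generating function for Bernoulli numbers is
x / (e^x - 1) = sum_{k>=0} B_k x^k / k!.
So the coefficient of x^28 in 6 x / (e^x - 1) is 6 B_28 / 28!.
Computing: B_28 = -23749461029/870, 28! = 304888344611713860501504000000, giving
6 * -23749461029/870 / 304888344611713860501504000000 = -3392780147/6315544281242644253245440000000.

-3392780147/6315544281242644253245440000000


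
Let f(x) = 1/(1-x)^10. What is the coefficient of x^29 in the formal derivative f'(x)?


Differentiate: d/dx [ 1/(1-x)^r ] = r / (1-x)^(r+1).
Here r = 10, so f'(x) = 10 / (1-x)^11.
The expansion of 1/(1-x)^(r+1) has coefficient of x^n equal to C(n+r, r).
So the coefficient of x^29 in f'(x) is
10 * C(39, 10) = 10 * 635745396 = 6357453960

6357453960


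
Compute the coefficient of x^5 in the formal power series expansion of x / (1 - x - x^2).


Let f(x) = sum_{k>=0} a_k x^k. Multiplying f(x) * (1 - x - x^2) = x and matching coefficients gives a_0 = 0, a_1 = 1, and a_k = a_{k-1} + a_{k-2} for k >= 2. These are the Fibonacci numbers F_k.
Iterating from F_0 = 0, F_1 = 1:
F_0=0, F_1=1, F_2=1, F_3=2, F_4=3, F_5=5
F_5 = 5.

5


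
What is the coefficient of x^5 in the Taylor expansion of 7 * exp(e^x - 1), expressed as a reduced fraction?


exp(e^x - 1) = sum_{k>=0} Bell_k x^k / k!, where Bell_k is the k-th Bell number.
So the coefficient of x^5 is 7 * Bell_5 / 5!.
Computing: Bell_5 = 52 and 5! = 120, giving
7 * 52/120 = 91/30.

91/30


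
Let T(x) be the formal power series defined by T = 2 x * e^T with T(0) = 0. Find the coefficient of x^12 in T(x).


Apply the Lagrange inversion formula: if T = 2 x * phi(T) with phi(t) = e^t, then
[x^n] T = 2^n * (1/n) [t^(n-1)] phi(t)^n = 2^n * (1/n) [t^(n-1)] e^(n t) = 2^n * (1/n) * n^(n-1) / (n-1)! = 2^n * n^(n-1) / n!.
When c = 1 this is the Cayley count of rooted labeled trees on n vertices, divided by n!.
For n = 12: 2^12 * 12^11 / 12! = 4096 * 743008370688/479001600 = 12230590464/1925.

12230590464/1925


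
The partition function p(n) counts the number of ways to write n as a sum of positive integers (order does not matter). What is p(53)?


Using the generating function prod_{k>=1} 1/(1-x^k), we compute p(53).
By dynamic programming over parts 1 through 53:
p(53) = 329931

329931


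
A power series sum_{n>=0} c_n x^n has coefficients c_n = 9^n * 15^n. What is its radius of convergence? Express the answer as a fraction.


By the root test (Cauchy-Hadamard), the radius is R = 1 / limsup_n |c_n|^(1/n).
Here |c_n|^(1/n) = (9^n * 15^n)^(1/n) = 9 * 15 = 135 for all n.
So R = 1/135 = 1/135.

1/135


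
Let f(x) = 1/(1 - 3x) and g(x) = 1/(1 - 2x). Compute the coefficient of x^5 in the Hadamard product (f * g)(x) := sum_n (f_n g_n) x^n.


f has coefficients f_k = 3^k and g has coefficients g_k = 2^k, so the Hadamard product has coefficient (f*g)_k = 3^k * 2^k = 6^k.
For k = 5: 6^5 = 7776.

7776


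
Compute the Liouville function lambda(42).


The Liouville function is lambda(k) = (-1)^Omega(k), where Omega(k) counts the prime factors of k with multiplicity.
Factoring: 42 = 2 * 3 * 7, so Omega(42) = 3.
lambda(42) = (-1)^3 = -1.

-1


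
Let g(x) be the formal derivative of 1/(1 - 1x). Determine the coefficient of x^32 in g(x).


Differentiate termwise: d/dx sum_{k>=0} 1^k x^k = sum_{k>=1} k 1^k x^(k-1) = sum_{j>=0} (j+1) 1^(j+1) x^j.
Equivalently, d/dx [1/(1 - 1x)] = 1/(1 - 1x)^2.
For j = 32: 33 * 1^33 = 33 * 1 = 33.

33


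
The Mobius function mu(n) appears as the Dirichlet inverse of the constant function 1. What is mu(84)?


84 has a squared prime factor, so mu(84) = 0.
Factorization reveals a repeated prime.

0


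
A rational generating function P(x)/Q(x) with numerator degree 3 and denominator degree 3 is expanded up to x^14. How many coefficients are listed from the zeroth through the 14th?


Expanding up to x^14 gives the coefficients for x^0, x^1, ..., x^14.
That is 14 + 1 = 15 coefficients in total.

15


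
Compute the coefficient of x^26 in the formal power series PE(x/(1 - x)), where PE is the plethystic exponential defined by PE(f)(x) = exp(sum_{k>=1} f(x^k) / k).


For f(x) = x/(1 - x) we have
sum_{k>=1} f(x^k) / k = sum_{k>=1} (1/k) * x^k / (1 - x^k) = sum_{k, m >= 1} x^(k m) / k,
which after exponentiating simplifies to
PE(x/(1 - x)) = prod_{k>=1} 1 / (1 - x^k).
This is the generating function for the partition function p(n), so the coefficient of x^26 is p(26).
Computing p(26) by dynamic programming over parts 1, 2, ..., 26: p(26) = 2436.

2436


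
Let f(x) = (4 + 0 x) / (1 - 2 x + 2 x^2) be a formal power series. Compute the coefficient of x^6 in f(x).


Write f(x) = sum_{k>=0} a_k x^k. Multiplying both sides by 1 - 2 x + 2 x^2 gives
(1 - 2 x + 2 x^2) sum_{k>=0} a_k x^k = 4 + 0 x.
Matching coefficients:
 x^0: a_0 = 4
 x^1: a_1 - 2 a_0 = 0  =>  a_1 = 2*4 + 0 = 8
 x^k (k >= 2): a_k = 2 a_{k-1} - 2 a_{k-2}.
Iterating: a_2 = 8, a_3 = 0, a_4 = -16, a_5 = -32, a_6 = -32.
So the coefficient of x^6 is -32.

-32


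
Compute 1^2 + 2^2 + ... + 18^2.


This power sum has a closed form given by Faulhaber's formula
sum_{k=1}^{m} k^p = (1 / (p + 1)) * sum_{j=0}^{p} C(p + 1, j) B_j m^(p + 1 - j),
but for small m direct computation is fastest:
1 + 4 + 9 + 16 + 25 + 36 + 49 + 64 + 81 + 100 + 121 + 144 + 169 + 196 + 225 + 256 + 289 + 324 = 2109.

2109


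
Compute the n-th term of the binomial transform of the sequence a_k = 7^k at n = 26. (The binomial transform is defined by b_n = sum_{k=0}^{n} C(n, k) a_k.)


With a_k = 7^k, b_n = sum_{k=0}^{n} C(n, k) 7^k = (1 + 7)^n by the binomial theorem.
For n = 26: (1 + 7)^26 = 8^26 = 302231454903657293676544.

302231454903657293676544


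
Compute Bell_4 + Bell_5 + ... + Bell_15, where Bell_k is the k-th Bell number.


Recall Bell_k counts set partitions of a k-set (with Bell_0 = 1 by convention).
Bell_4 through Bell_15: 15, 52, 203, 877, 4140, 21147, 115975, 678570, 4213597, 27644437, 190899322, 1382958545
Sum = 15 + 52 + 203 + 877 + 4140 + 21147 + 115975 + 678570 + 4213597 + 27644437 + 190899322 + 1382958545 = 1606536880.

1606536880


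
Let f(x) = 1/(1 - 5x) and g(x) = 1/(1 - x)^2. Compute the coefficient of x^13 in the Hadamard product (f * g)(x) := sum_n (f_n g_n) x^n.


f has coefficients f_k = 5^k. For g = 1/(1 - x)^2 the coefficient is g_k = C(k + 1, 1) = k + 1. The Hadamard coefficient is (f * g)_k = 5^k * (k + 1).
For k = 13: 5^13 * 14 = 1220703125 * 14 = 17089843750.

17089843750


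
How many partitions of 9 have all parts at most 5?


Using the generating function (1-x)^(-1)(1-x^2)^(-1)...(1-x^5)^(-1),
the coefficient of x^9 counts these restricted partitions.
Result = 23

23


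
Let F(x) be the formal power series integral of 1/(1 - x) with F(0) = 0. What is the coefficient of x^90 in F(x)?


1/(1 - x) = sum_{k>=0} x^k. Integrating termwise and using F(0) = 0 gives
F(x) = sum_{k>=0} x^(k+1) / (k+1) = sum_{m>=1} x^m / m = -ln(1 - x).
So the coefficient of x^90 is 1/90 = 1/90.

1/90


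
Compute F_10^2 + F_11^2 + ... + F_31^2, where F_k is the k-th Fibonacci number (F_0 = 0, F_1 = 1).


There is a standard identity sum_{k=0}^{N} F_k^2 = F_N * F_{N+1} (proved inductively from the telescoping relation F_k^2 = F_k F_{k+1} - F_{k-1} F_k). Then
sum_{k=10}^{31} F_k^2 = F_31 F_32 - F_9 F_10.
Computing: F_31 = 1346269, F_32 = 2178309, F_9 = 34, F_10 = 55.
Sum = 1346269 * 2178309 - 34 * 55 = 2932589877251.

2932589877251


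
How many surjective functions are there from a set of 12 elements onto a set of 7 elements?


By inclusion-exclusion on which target elements are missed, the number of surjections from an n-set onto a k-set is
surj(n, k) = sum_{j=0}^{k} (-1)^j C(k, j) (k - j)^n.
Equivalently surj(n, k) = k! * S(n, k), where S(n, k) is the Stirling number of the second kind.
For n = 12, k = 7:
S(12, 7) = 627396, so
surj = 7! * 627396 = 5040 * 627396 = 3162075840.

3162075840


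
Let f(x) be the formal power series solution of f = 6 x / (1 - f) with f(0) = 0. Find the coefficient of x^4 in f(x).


Apply Lagrange inversion: f = 6 x * phi(f) with phi(t) = 1/(1 - t), so
[x^n] f = 6^n * (1/n) [t^(n-1)] phi(t)^n = 6^n * (1/n) [t^(n-1)] (1 - t)^(-n) = 6^n * (1/n) C(2n - 2, n - 1) = 6^n * C_{n-1}.
For n = 4: C_3 = C(6, 3) / 4 = 20/4 = 5.
With the 6^4 = 1296 factor, the coefficient is 1296 * 5 = 6480.

6480


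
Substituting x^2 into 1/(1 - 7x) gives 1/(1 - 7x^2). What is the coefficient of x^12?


The coefficient of x^(2m) in 1/(1 - 7x^2) is 7^m.
With n = 12 = 2*6, the coefficient is 7^6 = 117649.

117649


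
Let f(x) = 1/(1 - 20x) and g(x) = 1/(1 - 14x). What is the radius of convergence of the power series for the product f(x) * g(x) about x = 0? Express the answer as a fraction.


The radius of 1/(1 - 20x) is 1/20 (nearest singularity at x = 1/20), and the radius of 1/(1 - 14x) is 1/14.
The product f(x)*g(x) = 1/((1 - 20x)(1 - 14x)) has singularities at both 1/20 and 1/14, so its radius of convergence is the distance to the nearest one:
min(1/20, 1/14) = 1/20.

1/20


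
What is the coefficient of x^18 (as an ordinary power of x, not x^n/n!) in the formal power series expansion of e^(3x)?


The exponential series is e^y = sum_{k>=0} y^k / k!. Substituting y = 3x gives
e^(3x) = sum_{k>=0} 3^k x^k / k!.
So the coefficient of x^n is a^n/n! with a = 3, n = 18:
3^18 / 18! = 387420489/6402373705728000 = 59049/975822848000

59049/975822848000


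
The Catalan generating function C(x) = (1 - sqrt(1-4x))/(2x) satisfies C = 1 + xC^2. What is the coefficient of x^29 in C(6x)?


Substituting x -> 6x scales the n-th coefficient by 6^n, so [x^29] C(6x) = 6^29 * C_29.
C_29 = C(2*29, 29)/(30) = 30067266499541040/30 = 1002242216651368.
So 6^29 * 1002242216651368 = 36845653286788892983296 * 1002242216651368 = 36928269224119063117874541668679548928.

36928269224119063117874541668679548928


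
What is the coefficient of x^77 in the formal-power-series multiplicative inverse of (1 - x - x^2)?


Let the inverse be f(x) = sum_{k>=0} a_k x^k. From f(x) * (1 - x - x^2) = 1 and matching coefficients:
 x^0: a_0 = 1.
 x^1: a_1 - a_0 = 0, so a_1 = 1.
 x^k (k >= 2): a_k - a_{k-1} - a_{k-2} = 0, i.e. a_k = a_{k-1} + a_{k-2}.
This is the Fibonacci-type recurrence shifted so that a_0 = a_1 = 1.
Iterating: a_0=1, a_1=1, a_2=2, a_3=3, a_4=5, a_5=8, a_6=13, a_7=21, a_8=34, a_9=55, ...
a_77 = 8944394323791464.

8944394323791464


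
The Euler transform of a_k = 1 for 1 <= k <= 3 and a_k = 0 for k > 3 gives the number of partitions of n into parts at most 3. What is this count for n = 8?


Partitions of 8 into parts at most 3:
Using generating function (1-x)^(-1)(1-x^2)^(-1)(1-x^3)^(-1),
the coefficient of x^8 = 10

10


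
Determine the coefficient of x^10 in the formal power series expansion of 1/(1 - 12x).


The geometric series identity gives 1/(1 - c x) = sum_{k>=0} c^k x^k, so the coefficient of x^k is c^k.
Here c = 12 and k = 10.
Computing: 12^10 = 61917364224

61917364224


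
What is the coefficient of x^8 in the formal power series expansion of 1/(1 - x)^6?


The expansion 1/(1 - x)^r = sum_{k>=0} C(k + r - 1, r - 1) x^k follows from the multiset / negative-binomial theorem (or from repeated differentiation of the geometric series).
For r = 6 and k = 8:
C(13, 5) = 6227020800 / (120 * 40320) = 1287.

1287


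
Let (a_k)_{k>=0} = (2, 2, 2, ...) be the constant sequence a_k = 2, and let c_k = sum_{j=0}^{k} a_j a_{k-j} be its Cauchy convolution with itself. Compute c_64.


Since a_j = 2 for all j >= 0, the convolution sum becomes
c_k = sum_{j=0}^{k} 2 * 2 = 4 * (k + 1).
Equivalently, the generating function of (a_k) is 2/(1 - x) and its square is 4/(1 - x)^2 = sum_{k>=0} 4(k + 1) x^k.
For k = 64: 4 * 65 = 260.

260


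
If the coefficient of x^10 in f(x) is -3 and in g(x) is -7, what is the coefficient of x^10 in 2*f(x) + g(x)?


Scalar multiplication scales coefficients: 2 * -3 = -6.
Then add the g coefficient: -6 + -7
= -13

-13


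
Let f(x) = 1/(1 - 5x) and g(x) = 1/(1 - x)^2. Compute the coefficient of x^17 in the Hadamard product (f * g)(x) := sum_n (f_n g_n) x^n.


f has coefficients f_k = 5^k. For g = 1/(1 - x)^2 the coefficient is g_k = C(k + 1, 1) = k + 1. The Hadamard coefficient is (f * g)_k = 5^k * (k + 1).
For k = 17: 5^17 * 18 = 762939453125 * 18 = 13732910156250.

13732910156250


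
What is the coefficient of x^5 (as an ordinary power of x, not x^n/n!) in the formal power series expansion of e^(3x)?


The exponential series is e^y = sum_{k>=0} y^k / k!. Substituting y = 3x gives
e^(3x) = sum_{k>=0} 3^k x^k / k!.
So the coefficient of x^n is a^n/n! with a = 3, n = 5:
3^5 / 5! = 243/120 = 81/40

81/40


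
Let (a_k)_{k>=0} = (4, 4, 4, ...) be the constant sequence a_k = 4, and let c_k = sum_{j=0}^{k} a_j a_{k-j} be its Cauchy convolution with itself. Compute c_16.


Since a_j = 4 for all j >= 0, the convolution sum becomes
c_k = sum_{j=0}^{k} 4 * 4 = 16 * (k + 1).
Equivalently, the generating function of (a_k) is 4/(1 - x) and its square is 16/(1 - x)^2 = sum_{k>=0} 16(k + 1) x^k.
For k = 16: 16 * 17 = 272.

272


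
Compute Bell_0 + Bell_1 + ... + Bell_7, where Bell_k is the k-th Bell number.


Recall Bell_k counts set partitions of a k-set (with Bell_0 = 1 by convention).
Bell_0 through Bell_7: 1, 1, 2, 5, 15, 52, 203, 877
Sum = 1 + 1 + 2 + 5 + 15 + 52 + 203 + 877 = 1156.

1156


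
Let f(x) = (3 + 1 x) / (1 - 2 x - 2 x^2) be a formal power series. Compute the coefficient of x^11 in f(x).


Write f(x) = sum_{k>=0} a_k x^k. Multiplying both sides by 1 - 2 x - 2 x^2 gives
(1 - 2 x - 2 x^2) sum_{k>=0} a_k x^k = 3 + 1 x.
Matching coefficients:
 x^0: a_0 = 3
 x^1: a_1 - 2 a_0 = 1  =>  a_1 = 2*3 + 1 = 7
 x^k (k >= 2): a_k = 2 a_{k-1} + 2 a_{k-2}.
Iterating: a_2 = 20, a_3 = 54, a_4 = 148, a_5 = 404, a_6 = 1104, a_7 = 3016, a_8 = 8240, a_9 = 22512, a_10 = 61504, a_11 = 168032.
So the coefficient of x^11 is 168032.

168032


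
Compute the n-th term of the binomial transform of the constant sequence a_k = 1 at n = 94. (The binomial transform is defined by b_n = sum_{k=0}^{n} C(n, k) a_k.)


With a_k = 1 for all k, b_n = sum_{k=0}^{n} C(n, k) = 2^n by the binomial theorem.
For n = 94: 2^94 = 19807040628566084398385987584.

19807040628566084398385987584


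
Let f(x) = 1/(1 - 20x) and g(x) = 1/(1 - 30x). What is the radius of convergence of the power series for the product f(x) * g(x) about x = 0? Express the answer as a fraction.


The radius of 1/(1 - 20x) is 1/20 (nearest singularity at x = 1/20), and the radius of 1/(1 - 30x) is 1/30.
The product f(x)*g(x) = 1/((1 - 20x)(1 - 30x)) has singularities at both 1/20 and 1/30, so its radius of convergence is the distance to the nearest one:
min(1/20, 1/30) = 1/30.

1/30


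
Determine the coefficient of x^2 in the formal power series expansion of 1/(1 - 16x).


The geometric series identity gives 1/(1 - c x) = sum_{k>=0} c^k x^k, so the coefficient of x^k is c^k.
Here c = 16 and k = 2.
Computing: 16^2 = 256

256


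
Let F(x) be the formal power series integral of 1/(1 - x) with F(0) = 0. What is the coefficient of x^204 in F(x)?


1/(1 - x) = sum_{k>=0} x^k. Integrating termwise and using F(0) = 0 gives
F(x) = sum_{k>=0} x^(k+1) / (k+1) = sum_{m>=1} x^m / m = -ln(1 - x).
So the coefficient of x^204 is 1/204 = 1/204.

1/204


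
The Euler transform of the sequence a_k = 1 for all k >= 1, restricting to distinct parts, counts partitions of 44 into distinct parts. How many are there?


Partitions of 44 into distinct parts can be computed via generating function.
Product (1+x)(1+x^2)(1+x^3)...
The coefficient of x^44 = 1816

1816


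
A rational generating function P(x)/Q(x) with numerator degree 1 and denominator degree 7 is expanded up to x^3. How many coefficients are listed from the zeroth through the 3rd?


Expanding up to x^3 gives the coefficients for x^0, x^1, ..., x^3.
That is 3 + 1 = 4 coefficients in total.

4


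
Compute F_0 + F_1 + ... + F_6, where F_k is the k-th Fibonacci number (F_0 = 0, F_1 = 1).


Use the identity sum_{k=0}^{N} F_k = F_{N+2} - 1 (which follows from F_{k+2} - F_{k+1} = F_k). Then
sum_{k=0}^{6} F_k = (F_{8} - 1) - (F_{1} - 1) = F_{8} - F_{1}.
Computing: F_{8} = 21, F_{1} = 1, so
Sum = 21 - 1 = 20.

20


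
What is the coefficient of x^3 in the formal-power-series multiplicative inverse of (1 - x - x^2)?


Let the inverse be f(x) = sum_{k>=0} a_k x^k. From f(x) * (1 - x - x^2) = 1 and matching coefficients:
 x^0: a_0 = 1.
 x^1: a_1 - a_0 = 0, so a_1 = 1.
 x^k (k >= 2): a_k - a_{k-1} - a_{k-2} = 0, i.e. a_k = a_{k-1} + a_{k-2}.
This is the Fibonacci-type recurrence shifted so that a_0 = a_1 = 1.
Iterating: a_0=1, a_1=1, a_2=2, a_3=3
a_3 = 3.

3


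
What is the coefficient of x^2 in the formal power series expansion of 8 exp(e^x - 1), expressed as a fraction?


exp(e^x - 1) is the exponential generating function for the Bell numbers Bell_k: exp(e^x - 1) = sum_{k>=0} Bell_k x^k / k!.
So the coefficient of x^2 in 8 exp(e^x - 1) is 8 Bell_2 / 2!.
Computing: Bell_2 = 2 and 2! = 2, giving
8 * 2/2 = 8.

8


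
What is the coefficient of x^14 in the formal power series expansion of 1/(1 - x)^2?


The expansion 1/(1 - x)^r = sum_{k>=0} C(k + r - 1, r - 1) x^k follows from the multiset / negative-binomial theorem (or from repeated differentiation of the geometric series).
For r = 2 and k = 14:
C(15, 1) = 1307674368000 / (1 * 87178291200) = 15.

15


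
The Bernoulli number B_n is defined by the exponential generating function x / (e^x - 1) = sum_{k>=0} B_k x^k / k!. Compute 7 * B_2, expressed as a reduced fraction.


Bernoulli numbers can also be computed recursively via B_0 = 1 and sum_{j=0}^{m} C(m+1, j) B_j = 0 for m >= 1. Odd-index Bernoulli numbers vanish for k >= 3.
Computing B_2 = 1/6, so 7 * B_2 = 7 * 1/6 = 7/6.

7/6


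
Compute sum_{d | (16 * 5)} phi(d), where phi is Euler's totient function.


First, 16 * 5 = 80. One classical identity is sum_{d | n} phi(d) = n (each k in [1, n] has a unique gcd with n, and among the k's with gcd(k, n) = n/d there are phi(d) of them). So the sum equals 80. We also verify directly:
Divisors of 80: 1, 2, 4, 5, 8, 10, 16, 20, 40, 80.
phi values: 1, 1, 2, 4, 4, 4, 8, 8, 16, 32.
Sum = 80.

80


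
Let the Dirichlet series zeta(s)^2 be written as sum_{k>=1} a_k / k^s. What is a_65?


The Dirichlet convolution of the constant function 1 with itself gives (1 * 1)(k) = sum_{d | k} 1 = d(k), the number of positive divisors of k.
Since zeta(s) = sum_{k>=1} 1/k^s, we have zeta(s)^2 = sum_{k>=1} d(k)/k^s, so a_k = d(k).
For k = 65: the divisors are 1, 5, 13, 65.
Count = 4.

4


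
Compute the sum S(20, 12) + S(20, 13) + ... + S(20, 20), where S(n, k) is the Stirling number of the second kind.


By definition, S(n, k) counts partitions of an n-set into exactly k nonempty blocks.
Computing row n = 20 for k = 12..20:
S(20, k): 411016633391, 61068660380, 6302524580, 452329200, 22350954, 741285, 15675, 190, 1
Sum = 478863255656.

478863255656


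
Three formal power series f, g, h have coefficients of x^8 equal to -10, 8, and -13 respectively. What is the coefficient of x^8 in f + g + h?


Series addition is componentwise:
-10 + 8 + -13
= -15

-15


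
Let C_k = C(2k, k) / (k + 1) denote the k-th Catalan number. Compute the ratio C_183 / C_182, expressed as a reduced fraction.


Using C_k = (2k)! / (k! (k+1)!), the ratio C_{k+1}/C_k simplifies to
C_{k+1}/C_k = [(2k+2)! / ((k+1)! (k+2)!)] * [k! (k+1)! / (2k)!]
 = (2k+2)(2k+1) / ((k+1)(k+2)) = 2(2k+1) / (k+2).
For k = 182: 2(2*182 + 1) / (182 + 2) = 730/184 = 365/92.

365/92


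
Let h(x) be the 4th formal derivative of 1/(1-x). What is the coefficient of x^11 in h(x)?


Differentiating 4 times: d^4/dx^4 [1/(1-x)] = 4!/(1-x)^5.
The expansion 1/(1-x)^5 = sum_{k>=0} C(k+4, 4) x^k, so the coefficient of x^n in 4!/(1-x)^5 is 4! * C(n+4, 4).
For n = 11: 24 * C(15, 4) = 24 * 1365 = 32760

32760


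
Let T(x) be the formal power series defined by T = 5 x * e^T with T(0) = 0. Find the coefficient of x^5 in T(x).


Apply the Lagrange inversion formula: if T = 5 x * phi(T) with phi(t) = e^t, then
[x^n] T = 5^n * (1/n) [t^(n-1)] phi(t)^n = 5^n * (1/n) [t^(n-1)] e^(n t) = 5^n * (1/n) * n^(n-1) / (n-1)! = 5^n * n^(n-1) / n!.
When c = 1 this is the Cayley count of rooted labeled trees on n vertices, divided by n!.
For n = 5: 5^5 * 5^4 / 5! = 3125 * 625/120 = 390625/24.

390625/24


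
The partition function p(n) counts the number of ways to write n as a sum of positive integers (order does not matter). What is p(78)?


Using the generating function prod_{k>=1} 1/(1-x^k), we compute p(78).
By dynamic programming over parts 1 through 78:
p(78) = 12132164

12132164


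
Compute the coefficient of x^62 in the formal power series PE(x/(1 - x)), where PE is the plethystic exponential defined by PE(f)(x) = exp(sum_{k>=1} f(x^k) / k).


For f(x) = x/(1 - x) we have
sum_{k>=1} f(x^k) / k = sum_{k>=1} (1/k) * x^k / (1 - x^k) = sum_{k, m >= 1} x^(k m) / k,
which after exponentiating simplifies to
PE(x/(1 - x)) = prod_{k>=1} 1 / (1 - x^k).
This is the generating function for the partition function p(n), so the coefficient of x^62 is p(62).
Computing p(62) by dynamic programming over parts 1, 2, ..., 62: p(62) = 1300156.

1300156


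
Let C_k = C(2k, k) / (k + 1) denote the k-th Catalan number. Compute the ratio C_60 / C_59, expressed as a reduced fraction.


Using C_k = (2k)! / (k! (k+1)!), the ratio C_{k+1}/C_k simplifies to
C_{k+1}/C_k = [(2k+2)! / ((k+1)! (k+2)!)] * [k! (k+1)! / (2k)!]
 = (2k+2)(2k+1) / ((k+1)(k+2)) = 2(2k+1) / (k+2).
For k = 59: 2(2*59 + 1) / (59 + 2) = 238/61 = 238/61.

238/61


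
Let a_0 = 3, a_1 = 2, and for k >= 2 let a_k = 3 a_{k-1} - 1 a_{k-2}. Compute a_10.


Iterating the recurrence forward:
a_0 = 3
a_1 = 2
a_2 = 3*2 - 1*3 = 3
a_3 = 3*3 - 1*2 = 7
a_4 = 3*7 - 1*3 = 18
a_5 = 3*18 - 1*7 = 47
a_6 = 3*47 - 1*18 = 123
a_7 = 3*123 - 1*47 = 322
a_8 = 3*322 - 1*123 = 843
a_9 = 3*843 - 1*322 = 2207
a_10 = 3*2207 - 1*843 = 5778
So a_10 = 5778.

5778


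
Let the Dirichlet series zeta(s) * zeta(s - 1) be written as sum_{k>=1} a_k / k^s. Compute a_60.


Convolution gives a_k = sum_{d | k} d * 1 = sum_{d | k} d = sigma(k), the sum of positive divisors of k.
For k = 60, the divisors are 1, 2, 3, 4, 5, 6, 10, 12, 15, 20, 30, 60, so
sigma(60) = 1 + 2 + 3 + 4 + 5 + 6 + 10 + 12 + 15 + 20 + 30 + 60 = 168.

168


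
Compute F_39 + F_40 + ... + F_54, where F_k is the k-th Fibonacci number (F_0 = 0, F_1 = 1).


Use the identity sum_{k=0}^{N} F_k = F_{N+2} - 1 (which follows from F_{k+2} - F_{k+1} = F_k). Then
sum_{k=39}^{54} F_k = (F_{56} - 1) - (F_{40} - 1) = F_{56} - F_{40}.
Computing: F_{56} = 225851433717, F_{40} = 102334155, so
Sum = 225851433717 - 102334155 = 225749099562.

225749099562


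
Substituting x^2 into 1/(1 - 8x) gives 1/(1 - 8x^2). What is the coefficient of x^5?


Since 1/(1 - 8x^2) only has even powers of x,
the coefficient of x^5 (odd) is 0.

0


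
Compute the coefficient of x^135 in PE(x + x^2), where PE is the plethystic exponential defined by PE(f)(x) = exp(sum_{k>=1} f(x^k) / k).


With f(x) = x + x^2, the exponent is sum_{k>=1} (x^k + x^(2k)) / k = -ln(1 - x) - ln(1 - x^2). Exponentiating:
PE(x + x^2) = 1 / ((1 - x)(1 - x^2)).
This is the generating function for partitions of n into parts of size 1 or 2. The number of 2's can be any j in 0..67, and the rest are 1's, so
[x^135] = floor(135/2) + 1 = 68.

68


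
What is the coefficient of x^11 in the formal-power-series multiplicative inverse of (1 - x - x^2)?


Let the inverse be f(x) = sum_{k>=0} a_k x^k. From f(x) * (1 - x - x^2) = 1 and matching coefficients:
 x^0: a_0 = 1.
 x^1: a_1 - a_0 = 0, so a_1 = 1.
 x^k (k >= 2): a_k - a_{k-1} - a_{k-2} = 0, i.e. a_k = a_{k-1} + a_{k-2}.
This is the Fibonacci-type recurrence shifted so that a_0 = a_1 = 1.
Iterating: a_0=1, a_1=1, a_2=2, a_3=3, a_4=5, a_5=8, a_6=13, a_7=21, a_8=34, a_9=55, ...
a_11 = 144.

144


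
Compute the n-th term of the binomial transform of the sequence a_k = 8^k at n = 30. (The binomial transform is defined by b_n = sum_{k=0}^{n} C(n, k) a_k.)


With a_k = 8^k, b_n = sum_{k=0}^{n} C(n, k) 8^k = (1 + 8)^n by the binomial theorem.
For n = 30: (1 + 8)^30 = 9^30 = 42391158275216203514294433201.

42391158275216203514294433201


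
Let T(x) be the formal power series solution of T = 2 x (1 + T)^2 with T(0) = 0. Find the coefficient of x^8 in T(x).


Apply the Lagrange inversion formula: if T = 2 x * phi(T) with phi(t) = (1 + t)^2, then [x^n] T = 2^n * (1/n) [t^(n-1)] phi(t)^n = 2^n * (1/n) [t^(n-1)] (1 + t)^(2n) = 2^n * (1/n) C(2n, n-1).
Using the identity C(2n, n-1) = C(2n, n) * n / (n+1), the unscaled factor equals C(2n, n) / (n+1) = C_n, the n-th Catalan number.
For n = 8: C_8 = C(16, 8) / 9 = 12870/9 = 1430.
With the 2^8 = 256 factor, the coefficient is 256 * 1430 = 366080.

366080


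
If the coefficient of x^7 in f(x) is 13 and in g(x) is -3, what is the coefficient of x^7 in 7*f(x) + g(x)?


Scalar multiplication scales coefficients: 7 * 13 = 91.
Then add the g coefficient: 91 + -3
= 88

88


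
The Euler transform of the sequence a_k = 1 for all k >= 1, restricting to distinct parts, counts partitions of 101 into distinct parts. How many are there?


Partitions of 101 into distinct parts can be computed via generating function.
Product (1+x)(1+x^2)(1+x^3)...
The coefficient of x^101 = 483330

483330


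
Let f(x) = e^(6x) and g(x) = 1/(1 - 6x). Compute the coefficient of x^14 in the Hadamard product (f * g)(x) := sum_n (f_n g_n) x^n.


Expanding: f_k = 6^k/k! (from e^(6x)) and g_k = 6^k (from 1/(1 - 6x)). So the Hadamard coefficient (f * g)_k = 6^k 6^k / k! = (36)^k / k!.
For k = 14: 36^14/14! = 6140942214464815497216/87178291200 = 12339534735212544/175175.

12339534735212544/175175


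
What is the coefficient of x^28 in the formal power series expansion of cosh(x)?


The Maclaurin series is cosh(t) = sum_{m>=0} t^(2m) / (2m)!, so substituting t = x, only even powers of x are nonzero, with coefficient of x^(2m) equal to 1 / (2m)!.
For x^28 the coefficient is 1/28! = 1/304888344611713860501504000000 = 1/304888344611713860501504000000.

1/304888344611713860501504000000


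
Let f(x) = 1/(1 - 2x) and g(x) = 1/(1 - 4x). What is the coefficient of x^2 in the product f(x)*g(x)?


The coefficient of x^n in f*g is the Cauchy product: sum_{k=0}^{n} a^k * b^(n-k).
With a=2, b=4, n=2:
sum_{k=0}^{2} 2^k * 4^(2-k)
= 28

28


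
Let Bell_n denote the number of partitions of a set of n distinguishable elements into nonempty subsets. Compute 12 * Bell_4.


Bell_4 can be computed from the Bell triangle or from Dobinski's identity Bell_n = (1/e) * sum_{k>=0} k^n / k!.
Computing Bell_4 = 15.
Then 12 * 15 = 180.

180


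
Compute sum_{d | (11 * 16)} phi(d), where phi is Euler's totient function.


First, 11 * 16 = 176. One classical identity is sum_{d | n} phi(d) = n (each k in [1, n] has a unique gcd with n, and among the k's with gcd(k, n) = n/d there are phi(d) of them). So the sum equals 176. We also verify directly:
Divisors of 176: 1, 2, 4, 8, 11, 16, 22, 44, 88, 176.
phi values: 1, 1, 2, 4, 10, 8, 10, 20, 40, 80.
Sum = 176.

176


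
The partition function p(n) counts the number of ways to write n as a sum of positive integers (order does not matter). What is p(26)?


Using the generating function prod_{k>=1} 1/(1-x^k), we compute p(26).
By dynamic programming over parts 1 through 26:
p(26) = 2436

2436


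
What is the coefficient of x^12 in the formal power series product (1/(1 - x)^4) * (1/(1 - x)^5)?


Combine the factors: (1/(1 - x)^4) * (1/(1 - x)^5) = 1/(1 - x)^9.
Then use 1/(1 - x)^r = sum_{k>=0} C(k + r - 1, r - 1) x^k with r = 9 and k = 12:
C(20, 8) = 125970.

125970


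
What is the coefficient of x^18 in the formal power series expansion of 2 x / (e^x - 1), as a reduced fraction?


The exponential generating function for Bernoulli numbers is
x / (e^x - 1) = sum_{k>=0} B_k x^k / k!.
So the coefficient of x^18 in 2 x / (e^x - 1) is 2 B_18 / 18!.
Computing: B_18 = 43867/798, 18! = 6402373705728000, giving
2 * 43867/798 / 6402373705728000 = 43867/2554547108585472000.

43867/2554547108585472000


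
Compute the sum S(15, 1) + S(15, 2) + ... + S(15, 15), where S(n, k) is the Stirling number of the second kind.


By definition, S(n, k) counts partitions of an n-set into exactly k nonempty blocks.
Computing row n = 15 for k = 1..15:
S(15, k): 1, 16383, 2375101, 42355950, 210766920, 420693273, 408741333, 216627840, 67128490, 12662650, 1479478, 106470, 4550, 105, 1
Sum = 1382958545. (This equals Bell_15 since the sum runs over all k.)

1382958545


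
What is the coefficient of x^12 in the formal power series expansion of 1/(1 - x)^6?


The negative binomial / multiset identity is
1/(1 - x)^r = sum_{k>=0} C(k + r - 1, r - 1) x^k.
Here r = 6 and k = 12, so the coefficient is
C(12 + 5, 5) = C(17, 5)
= 6188

6188


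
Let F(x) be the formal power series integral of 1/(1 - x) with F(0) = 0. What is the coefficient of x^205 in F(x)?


1/(1 - x) = sum_{k>=0} x^k. Integrating termwise and using F(0) = 0 gives
F(x) = sum_{k>=0} x^(k+1) / (k+1) = sum_{m>=1} x^m / m = -ln(1 - x).
So the coefficient of x^205 is 1/205 = 1/205.

1/205


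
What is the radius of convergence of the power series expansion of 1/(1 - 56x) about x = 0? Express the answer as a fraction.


Expanding 1/(1 - 56x) = sum_{k>=0} 56^k x^k, the series converges when |56x| < 1, i.e., |x| < 1/56.
So the radius of convergence is 1/56 = 1/56.

1/56


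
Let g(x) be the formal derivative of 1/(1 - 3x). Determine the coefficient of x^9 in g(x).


Differentiate termwise: d/dx sum_{k>=0} 3^k x^k = sum_{k>=1} k 3^k x^(k-1) = sum_{j>=0} (j+1) 3^(j+1) x^j.
Equivalently, d/dx [1/(1 - 3x)] = 3/(1 - 3x)^2.
For j = 9: 10 * 3^10 = 10 * 59049 = 590490.

590490


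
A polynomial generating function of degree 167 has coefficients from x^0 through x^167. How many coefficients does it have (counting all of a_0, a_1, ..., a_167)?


A polynomial of degree 167 takes the form a_0 + a_1 x + ... + a_167 x^167.
The number of coefficients is 167 + 1 = 168.

168


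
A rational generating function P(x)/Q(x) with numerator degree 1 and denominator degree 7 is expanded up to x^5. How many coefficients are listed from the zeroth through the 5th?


Expanding up to x^5 gives the coefficients for x^0, x^1, ..., x^5.
That is 5 + 1 = 6 coefficients in total.

6


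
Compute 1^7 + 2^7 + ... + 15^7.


This power sum has a closed form given by Faulhaber's formula
sum_{k=1}^{m} k^p = (1 / (p + 1)) * sum_{j=0}^{p} C(p + 1, j) B_j m^(p + 1 - j),
but for small m direct computation is fastest:
1 + 128 + 2187 + 16384 + 78125 + 279936 + 823543 + 2097152 + 4782969 + 10000000 + 19487171 + 35831808 + 62748517 + 105413504 + 170859375 = 412420800.

412420800


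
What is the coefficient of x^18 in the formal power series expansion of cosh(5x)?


The Maclaurin series is cosh(t) = sum_{m>=0} t^(2m) / (2m)!, so substituting t = 5x, only even powers of x are nonzero, with coefficient of x^(2m) equal to 5^(2m) / (2m)!.
For x^18 the coefficient is 5^18/18! = 3814697265625/6402373705728000 = 30517578125/51218989645824.

30517578125/51218989645824


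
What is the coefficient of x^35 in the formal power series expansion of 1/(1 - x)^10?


The negative binomial / multiset identity is
1/(1 - x)^r = sum_{k>=0} C(k + r - 1, r - 1) x^k.
Here r = 10 and k = 35, so the coefficient is
C(35 + 9, 9) = C(44, 9)
= 708930508

708930508


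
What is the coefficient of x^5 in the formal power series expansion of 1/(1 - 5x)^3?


The general identity 1/(1 - c x)^r = sum_{k>=0} c^k C(k + r - 1, r - 1) x^k follows by substituting y = c x into 1/(1 - y)^r = sum_{k>=0} C(k + r - 1, r - 1) y^k.
For c = 5, r = 3, k = 5:
5^5 * C(7, 2) = 3125 * 21 = 65625.

65625


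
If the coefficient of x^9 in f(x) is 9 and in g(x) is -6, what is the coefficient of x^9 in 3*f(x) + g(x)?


Scalar multiplication scales coefficients: 3 * 9 = 27.
Then add the g coefficient: 27 + -6
= 21

21


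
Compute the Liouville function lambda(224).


The Liouville function is lambda(k) = (-1)^Omega(k), where Omega(k) counts the prime factors of k with multiplicity.
Factoring: 224 = 2 * 2 * 2 * 2 * 2 * 7, so Omega(224) = 6.
lambda(224) = (-1)^6 = 1.

1


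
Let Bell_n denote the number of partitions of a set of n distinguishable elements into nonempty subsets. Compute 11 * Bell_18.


Bell_18 can be computed from the Bell triangle or from Dobinski's identity Bell_n = (1/e) * sum_{k>=0} k^n / k!.
Computing Bell_18 = 682076806159.
Then 11 * 682076806159 = 7502844867749.

7502844867749


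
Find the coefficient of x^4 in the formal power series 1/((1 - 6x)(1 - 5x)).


By partial fractions or Cauchy convolution:
The coefficient equals sum_{k=0}^{4} 6^k * 5^(4-k).
= 4651

4651


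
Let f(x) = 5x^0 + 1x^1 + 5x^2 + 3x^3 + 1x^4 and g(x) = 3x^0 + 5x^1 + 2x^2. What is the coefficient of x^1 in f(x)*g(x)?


Cauchy product at x^1:
5*5 + 1*3
= 28

28


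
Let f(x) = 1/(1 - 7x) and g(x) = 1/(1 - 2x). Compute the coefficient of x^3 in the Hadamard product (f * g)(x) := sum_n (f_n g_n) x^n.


f has coefficients f_k = 7^k and g has coefficients g_k = 2^k, so the Hadamard product has coefficient (f*g)_k = 7^k * 2^k = 14^k.
For k = 3: 14^3 = 2744.

2744


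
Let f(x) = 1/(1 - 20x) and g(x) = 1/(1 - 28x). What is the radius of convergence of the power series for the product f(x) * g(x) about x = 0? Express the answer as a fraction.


The radius of 1/(1 - 20x) is 1/20 (nearest singularity at x = 1/20), and the radius of 1/(1 - 28x) is 1/28.
The product f(x)*g(x) = 1/((1 - 20x)(1 - 28x)) has singularities at both 1/20 and 1/28, so its radius of convergence is the distance to the nearest one:
min(1/20, 1/28) = 1/28.

1/28


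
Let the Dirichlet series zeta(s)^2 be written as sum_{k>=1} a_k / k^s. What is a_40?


The Dirichlet convolution of the constant function 1 with itself gives (1 * 1)(k) = sum_{d | k} 1 = d(k), the number of positive divisors of k.
Since zeta(s) = sum_{k>=1} 1/k^s, we have zeta(s)^2 = sum_{k>=1} d(k)/k^s, so a_k = d(k).
For k = 40: the divisors are 1, 2, 4, 5, 8, 10, 20, 40.
Count = 8.

8


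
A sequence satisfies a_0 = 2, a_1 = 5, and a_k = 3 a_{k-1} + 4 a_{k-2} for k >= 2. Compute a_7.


The characteristic equation is t^2 - 3 t - 4 = 0, with roots r_1 = 4 and r_2 = -1 (so c_1 = r_1 + r_2, c_2 = -r_1 r_2 as required).
One can use the closed form a_n = A r_1^n + B r_2^n, but direct iteration is more reliable:
a_0 = 2, a_1 = 5, a_2 = 23, a_3 = 89, a_4 = 359, a_5 = 1433, a_6 = 5735, a_7 = 22937.
So a_7 = 22937.

22937


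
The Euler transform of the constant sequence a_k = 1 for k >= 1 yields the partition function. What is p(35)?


The Euler transform converts the sequence a_k = 1 into the number of integer partitions.
Using the recurrence or dynamic programming:
p(35) = 14883

14883


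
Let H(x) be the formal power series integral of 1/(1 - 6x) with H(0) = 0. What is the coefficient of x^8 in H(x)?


1/(1 - 6x) = sum_{k>=0} 6^k x^k. Integrating termwise with H(0) = 0:
H(x) = sum_{k>=0} 6^k x^(k+1) / (k+1) = sum_{m>=1} 6^(m-1) x^m / m.
For m = 8: 6^7/8 = 279936/8 = 34992.

34992


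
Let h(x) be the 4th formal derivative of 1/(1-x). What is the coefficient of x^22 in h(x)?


Differentiating 4 times: d^4/dx^4 [1/(1-x)] = 4!/(1-x)^5.
The expansion 1/(1-x)^5 = sum_{k>=0} C(k+4, 4) x^k, so the coefficient of x^n in 4!/(1-x)^5 is 4! * C(n+4, 4).
For n = 22: 24 * C(26, 4) = 24 * 14950 = 358800

358800


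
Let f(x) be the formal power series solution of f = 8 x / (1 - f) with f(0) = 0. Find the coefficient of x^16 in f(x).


Apply Lagrange inversion: f = 8 x * phi(f) with phi(t) = 1/(1 - t), so
[x^n] f = 8^n * (1/n) [t^(n-1)] phi(t)^n = 8^n * (1/n) [t^(n-1)] (1 - t)^(-n) = 8^n * (1/n) C(2n - 2, n - 1) = 8^n * C_{n-1}.
For n = 16: C_15 = C(30, 15) / 16 = 155117520/16 = 9694845.
With the 8^16 = 281474976710656 factor, the coefficient is 281474976710656 * 9694845 = 2728856270588419768320.

2728856270588419768320


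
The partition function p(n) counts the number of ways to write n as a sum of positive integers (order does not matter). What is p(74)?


Using the generating function prod_{k>=1} 1/(1-x^k), we compute p(74).
By dynamic programming over parts 1 through 74:
p(74) = 7089500

7089500


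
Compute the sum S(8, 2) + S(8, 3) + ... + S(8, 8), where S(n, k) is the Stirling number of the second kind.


By definition, S(n, k) counts partitions of an n-set into exactly k nonempty blocks.
Computing row n = 8 for k = 2..8:
S(8, k): 127, 966, 1701, 1050, 266, 28, 1
Sum = 4139.

4139


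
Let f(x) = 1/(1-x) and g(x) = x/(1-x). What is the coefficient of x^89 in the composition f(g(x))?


First simplify the composition: f(g(x)) = 1/(1 - x/(1-x)) = (1-x)/((1-x) - x) = (1-x)/(1-2x).
Now extract the coefficient. Write (1-x)/(1-2x) = 1/(1-2x) - x/(1-2x).
The coefficient of x^n in 1/(1-2x) is 2^n, and in x/(1-2x) is 2^(n-1) (for n >= 1).
So the coefficient of x^89 is 2^89 - 2^88 = 618970019642690137449562112 - 309485009821345068724781056 = 309485009821345068724781056.

309485009821345068724781056


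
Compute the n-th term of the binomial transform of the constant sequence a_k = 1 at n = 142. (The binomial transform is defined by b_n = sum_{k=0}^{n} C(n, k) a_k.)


With a_k = 1 for all k, b_n = sum_{k=0}^{n} C(n, k) = 2^n by the binomial theorem.
For n = 142: 2^142 = 5575186299632655785383929568162090376495104.

5575186299632655785383929568162090376495104


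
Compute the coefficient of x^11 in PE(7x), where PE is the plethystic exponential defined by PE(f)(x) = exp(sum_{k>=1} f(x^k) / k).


With f(x) = 7x, the exponent is sum_{k>=1} 7 x^k / k = 7 * (-ln(1 - x)). Exponentiating:
PE(7x) = exp(-7 ln(1 - x)) = 1/(1 - x)^7.
By the negative binomial expansion, [x^n] 1/(1 - x)^7 = C(n + 6, 6).
For n = 11: C(17, 6) = 12376.

12376


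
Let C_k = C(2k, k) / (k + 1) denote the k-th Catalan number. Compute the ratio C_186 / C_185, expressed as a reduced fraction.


Using C_k = (2k)! / (k! (k+1)!), the ratio C_{k+1}/C_k simplifies to
C_{k+1}/C_k = [(2k+2)! / ((k+1)! (k+2)!)] * [k! (k+1)! / (2k)!]
 = (2k+2)(2k+1) / ((k+1)(k+2)) = 2(2k+1) / (k+2).
For k = 185: 2(2*185 + 1) / (185 + 2) = 742/187 = 742/187.

742/187
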